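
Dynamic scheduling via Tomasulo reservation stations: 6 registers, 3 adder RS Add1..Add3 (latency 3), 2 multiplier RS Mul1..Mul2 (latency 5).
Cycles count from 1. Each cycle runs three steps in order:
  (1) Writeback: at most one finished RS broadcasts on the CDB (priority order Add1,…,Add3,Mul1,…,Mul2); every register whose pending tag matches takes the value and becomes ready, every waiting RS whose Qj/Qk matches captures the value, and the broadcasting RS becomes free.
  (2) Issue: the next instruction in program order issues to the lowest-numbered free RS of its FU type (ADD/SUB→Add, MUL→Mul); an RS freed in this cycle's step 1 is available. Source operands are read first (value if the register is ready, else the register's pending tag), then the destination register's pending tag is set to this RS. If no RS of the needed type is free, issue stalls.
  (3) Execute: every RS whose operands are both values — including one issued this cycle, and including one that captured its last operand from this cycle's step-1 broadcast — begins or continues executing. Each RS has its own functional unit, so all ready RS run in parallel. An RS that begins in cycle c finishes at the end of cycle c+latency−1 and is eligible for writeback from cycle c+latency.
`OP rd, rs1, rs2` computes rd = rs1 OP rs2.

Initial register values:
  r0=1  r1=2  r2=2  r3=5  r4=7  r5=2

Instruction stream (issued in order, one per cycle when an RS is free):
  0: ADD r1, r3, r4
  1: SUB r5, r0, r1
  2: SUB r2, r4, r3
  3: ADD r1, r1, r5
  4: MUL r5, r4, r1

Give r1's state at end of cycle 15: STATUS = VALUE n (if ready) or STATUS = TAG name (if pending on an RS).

STATUS = VALUE 1

cycle 1: issue ADD r1<-Add1 // r0:1,r1:Add1,r2:2,r3:5,r4:7,r5:2
cycle 2: issue SUB r5<-Add2 // r0:1,r1:Add1,r2:2,r3:5,r4:7,r5:Add2
cycle 3: issue SUB r2<-Add3 // r0:1,r1:Add1,r2:Add3,r3:5,r4:7,r5:Add2
cycle 4: CDB Add1=12; issue ADD r1<-Add1 // r0:1,r1:Add1,r2:Add3,r3:5,r4:7,r5:Add2
cycle 5: issue MUL r5<-Mul1 // r0:1,r1:Add1,r2:Add3,r3:5,r4:7,r5:Mul1
cycle 6: CDB Add3=2 // r0:1,r1:Add1,r2:2,r3:5,r4:7,r5:Mul1
cycle 7: CDB Add2=-11 // r0:1,r1:Add1,r2:2,r3:5,r4:7,r5:Mul1
cycle 8: - // r0:1,r1:Add1,r2:2,r3:5,r4:7,r5:Mul1
cycle 9: - // r0:1,r1:Add1,r2:2,r3:5,r4:7,r5:Mul1
cycle 10: CDB Add1=1 // r0:1,r1:1,r2:2,r3:5,r4:7,r5:Mul1
cycle 11: - // r0:1,r1:1,r2:2,r3:5,r4:7,r5:Mul1
cycle 12: - // r0:1,r1:1,r2:2,r3:5,r4:7,r5:Mul1
cycle 13: - // r0:1,r1:1,r2:2,r3:5,r4:7,r5:Mul1
cycle 14: - // r0:1,r1:1,r2:2,r3:5,r4:7,r5:Mul1
cycle 15: CDB Mul1=7 // r0:1,r1:1,r2:2,r3:5,r4:7,r5:7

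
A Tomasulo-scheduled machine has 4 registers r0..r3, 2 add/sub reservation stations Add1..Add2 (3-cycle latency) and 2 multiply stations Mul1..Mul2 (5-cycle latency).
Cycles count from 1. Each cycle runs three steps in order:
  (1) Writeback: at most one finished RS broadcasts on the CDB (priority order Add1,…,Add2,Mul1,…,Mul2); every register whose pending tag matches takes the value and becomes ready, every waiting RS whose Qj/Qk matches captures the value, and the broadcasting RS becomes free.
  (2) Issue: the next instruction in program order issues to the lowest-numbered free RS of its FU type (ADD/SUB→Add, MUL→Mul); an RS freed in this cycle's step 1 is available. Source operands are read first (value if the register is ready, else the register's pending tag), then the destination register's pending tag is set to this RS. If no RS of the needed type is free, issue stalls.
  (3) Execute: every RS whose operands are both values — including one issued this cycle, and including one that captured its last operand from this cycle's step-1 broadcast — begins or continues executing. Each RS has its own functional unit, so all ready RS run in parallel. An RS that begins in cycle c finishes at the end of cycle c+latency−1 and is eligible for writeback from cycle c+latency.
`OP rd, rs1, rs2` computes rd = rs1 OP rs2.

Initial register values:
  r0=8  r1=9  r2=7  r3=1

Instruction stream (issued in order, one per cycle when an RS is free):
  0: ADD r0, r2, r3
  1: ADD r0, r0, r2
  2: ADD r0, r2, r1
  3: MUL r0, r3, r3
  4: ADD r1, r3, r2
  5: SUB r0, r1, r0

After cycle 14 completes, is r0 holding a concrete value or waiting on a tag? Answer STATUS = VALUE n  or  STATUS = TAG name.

c1: issue ADD r0<-Add1 | r0:Add1,r1:9,r2:7,r3:1
c2: issue ADD r0<-Add2 | r0:Add2,r1:9,r2:7,r3:1
c3: stall | r0:Add2,r1:9,r2:7,r3:1
c4: CDB Add1=8; issue ADD r0<-Add1 | r0:Add1,r1:9,r2:7,r3:1
c5: issue MUL r0<-Mul1 | r0:Mul1,r1:9,r2:7,r3:1
c6: stall | r0:Mul1,r1:9,r2:7,r3:1
c7: CDB Add1=16; issue ADD r1<-Add1 | r0:Mul1,r1:Add1,r2:7,r3:1
c8: CDB Add2=15; issue SUB r0<-Add2 | r0:Add2,r1:Add1,r2:7,r3:1
c9: - | r0:Add2,r1:Add1,r2:7,r3:1
c10: CDB Add1=8 | r0:Add2,r1:8,r2:7,r3:1
c11: CDB Mul1=1 | r0:Add2,r1:8,r2:7,r3:1
c12: - | r0:Add2,r1:8,r2:7,r3:1
c13: - | r0:Add2,r1:8,r2:7,r3:1
c14: CDB Add2=7 | r0:7,r1:8,r2:7,r3:1

STATUS = VALUE 7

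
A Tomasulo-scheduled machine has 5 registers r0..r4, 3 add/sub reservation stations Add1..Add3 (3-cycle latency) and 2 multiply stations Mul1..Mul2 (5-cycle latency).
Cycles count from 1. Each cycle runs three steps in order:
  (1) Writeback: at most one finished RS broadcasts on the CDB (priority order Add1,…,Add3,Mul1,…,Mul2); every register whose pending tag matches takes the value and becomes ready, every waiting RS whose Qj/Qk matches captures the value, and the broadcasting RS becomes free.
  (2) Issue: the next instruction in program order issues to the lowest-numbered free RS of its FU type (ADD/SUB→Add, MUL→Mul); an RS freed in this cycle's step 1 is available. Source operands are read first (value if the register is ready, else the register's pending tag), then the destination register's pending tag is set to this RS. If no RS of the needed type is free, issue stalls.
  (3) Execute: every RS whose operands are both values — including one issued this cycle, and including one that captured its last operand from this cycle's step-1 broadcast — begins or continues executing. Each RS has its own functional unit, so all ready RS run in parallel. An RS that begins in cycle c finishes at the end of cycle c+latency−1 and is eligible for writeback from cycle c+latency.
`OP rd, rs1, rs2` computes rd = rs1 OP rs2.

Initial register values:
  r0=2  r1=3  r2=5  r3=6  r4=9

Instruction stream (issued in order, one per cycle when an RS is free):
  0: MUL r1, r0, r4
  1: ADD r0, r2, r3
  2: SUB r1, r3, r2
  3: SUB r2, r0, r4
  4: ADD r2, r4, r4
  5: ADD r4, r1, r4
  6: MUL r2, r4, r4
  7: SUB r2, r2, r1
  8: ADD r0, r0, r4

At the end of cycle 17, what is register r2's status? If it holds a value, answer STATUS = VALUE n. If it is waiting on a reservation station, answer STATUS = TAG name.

STATUS = VALUE 99

c1: issue MUL r1<-Mul1 | r0:2,r1:Mul1,r2:5,r3:6,r4:9
c2: issue ADD r0<-Add1 | r0:Add1,r1:Mul1,r2:5,r3:6,r4:9
c3: issue SUB r1<-Add2 | r0:Add1,r1:Add2,r2:5,r3:6,r4:9
c4: issue SUB r2<-Add3 | r0:Add1,r1:Add2,r2:Add3,r3:6,r4:9
c5: CDB Add1=11; issue ADD r2<-Add1 | r0:11,r1:Add2,r2:Add1,r3:6,r4:9
c6: CDB Add2=1; issue ADD r4<-Add2 | r0:11,r1:1,r2:Add1,r3:6,r4:Add2
c7: CDB Mul1=18; issue MUL r2<-Mul1 | r0:11,r1:1,r2:Mul1,r3:6,r4:Add2
c8: CDB Add1=18; issue SUB r2<-Add1 | r0:11,r1:1,r2:Add1,r3:6,r4:Add2
c9: CDB Add2=10; issue ADD r0<-Add2 | r0:Add2,r1:1,r2:Add1,r3:6,r4:10
c10: CDB Add3=2 | r0:Add2,r1:1,r2:Add1,r3:6,r4:10
c11: - | r0:Add2,r1:1,r2:Add1,r3:6,r4:10
c12: CDB Add2=21 | r0:21,r1:1,r2:Add1,r3:6,r4:10
c13: - | r0:21,r1:1,r2:Add1,r3:6,r4:10
c14: CDB Mul1=100 | r0:21,r1:1,r2:Add1,r3:6,r4:10
c15: - | r0:21,r1:1,r2:Add1,r3:6,r4:10
c16: - | r0:21,r1:1,r2:Add1,r3:6,r4:10
c17: CDB Add1=99 | r0:21,r1:1,r2:99,r3:6,r4:10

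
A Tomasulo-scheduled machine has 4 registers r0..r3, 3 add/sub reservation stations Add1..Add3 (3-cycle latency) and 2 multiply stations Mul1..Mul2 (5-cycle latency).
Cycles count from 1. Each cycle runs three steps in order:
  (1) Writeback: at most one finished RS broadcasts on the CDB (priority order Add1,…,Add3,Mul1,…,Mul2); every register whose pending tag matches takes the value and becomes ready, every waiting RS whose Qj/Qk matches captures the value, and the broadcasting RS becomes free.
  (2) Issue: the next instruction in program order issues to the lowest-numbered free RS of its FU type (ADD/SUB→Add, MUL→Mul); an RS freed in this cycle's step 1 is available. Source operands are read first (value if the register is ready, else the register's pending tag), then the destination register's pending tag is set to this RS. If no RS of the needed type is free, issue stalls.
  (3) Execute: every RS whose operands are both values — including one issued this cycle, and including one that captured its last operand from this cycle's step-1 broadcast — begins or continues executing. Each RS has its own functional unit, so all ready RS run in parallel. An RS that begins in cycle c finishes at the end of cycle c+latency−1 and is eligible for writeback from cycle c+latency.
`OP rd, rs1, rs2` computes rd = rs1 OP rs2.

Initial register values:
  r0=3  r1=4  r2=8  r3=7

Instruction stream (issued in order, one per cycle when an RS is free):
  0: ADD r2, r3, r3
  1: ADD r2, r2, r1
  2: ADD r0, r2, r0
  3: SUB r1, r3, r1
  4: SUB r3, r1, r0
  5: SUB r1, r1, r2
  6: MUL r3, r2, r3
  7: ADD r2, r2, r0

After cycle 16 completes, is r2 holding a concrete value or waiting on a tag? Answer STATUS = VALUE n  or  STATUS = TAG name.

STATUS = VALUE 39

cycle 1: issue ADD r2<-Add1 // r0:3,r1:4,r2:Add1,r3:7
cycle 2: issue ADD r2<-Add2 // r0:3,r1:4,r2:Add2,r3:7
cycle 3: issue ADD r0<-Add3 // r0:Add3,r1:4,r2:Add2,r3:7
cycle 4: CDB Add1=14; issue SUB r1<-Add1 // r0:Add3,r1:Add1,r2:Add2,r3:7
cycle 5: stall // r0:Add3,r1:Add1,r2:Add2,r3:7
cycle 6: stall // r0:Add3,r1:Add1,r2:Add2,r3:7
cycle 7: CDB Add1=3; issue SUB r3<-Add1 // r0:Add3,r1:3,r2:Add2,r3:Add1
cycle 8: CDB Add2=18; issue SUB r1<-Add2 // r0:Add3,r1:Add2,r2:18,r3:Add1
cycle 9: issue MUL r3<-Mul1 // r0:Add3,r1:Add2,r2:18,r3:Mul1
cycle 10: stall // r0:Add3,r1:Add2,r2:18,r3:Mul1
cycle 11: CDB Add2=-15; issue ADD r2<-Add2 // r0:Add3,r1:-15,r2:Add2,r3:Mul1
cycle 12: CDB Add3=21 // r0:21,r1:-15,r2:Add2,r3:Mul1
cycle 13: - // r0:21,r1:-15,r2:Add2,r3:Mul1
cycle 14: - // r0:21,r1:-15,r2:Add2,r3:Mul1
cycle 15: CDB Add1=-18 // r0:21,r1:-15,r2:Add2,r3:Mul1
cycle 16: CDB Add2=39 // r0:21,r1:-15,r2:39,r3:Mul1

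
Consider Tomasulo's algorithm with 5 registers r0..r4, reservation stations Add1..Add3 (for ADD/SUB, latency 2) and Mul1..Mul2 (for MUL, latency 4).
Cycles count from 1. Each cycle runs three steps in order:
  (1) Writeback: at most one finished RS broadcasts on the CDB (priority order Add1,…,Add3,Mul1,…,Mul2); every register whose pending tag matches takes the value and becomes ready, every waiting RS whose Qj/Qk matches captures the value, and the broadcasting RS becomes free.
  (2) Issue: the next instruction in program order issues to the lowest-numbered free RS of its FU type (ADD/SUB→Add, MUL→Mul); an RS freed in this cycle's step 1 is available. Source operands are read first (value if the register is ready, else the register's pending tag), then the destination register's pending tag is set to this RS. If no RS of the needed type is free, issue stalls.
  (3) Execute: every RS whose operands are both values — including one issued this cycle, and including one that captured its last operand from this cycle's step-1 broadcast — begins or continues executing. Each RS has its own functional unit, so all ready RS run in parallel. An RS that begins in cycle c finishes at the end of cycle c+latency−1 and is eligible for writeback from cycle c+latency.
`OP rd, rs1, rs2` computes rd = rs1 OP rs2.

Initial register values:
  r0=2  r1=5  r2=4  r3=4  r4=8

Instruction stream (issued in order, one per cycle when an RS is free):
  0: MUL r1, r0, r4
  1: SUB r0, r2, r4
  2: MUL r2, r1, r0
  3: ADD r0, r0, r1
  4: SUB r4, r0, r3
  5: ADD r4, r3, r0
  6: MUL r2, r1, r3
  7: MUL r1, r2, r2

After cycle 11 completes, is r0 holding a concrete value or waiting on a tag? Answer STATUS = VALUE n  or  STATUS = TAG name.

STATUS = VALUE 12

c1: issue MUL r1<-Mul1 | r0:2,r1:Mul1,r2:4,r3:4,r4:8
c2: issue SUB r0<-Add1 | r0:Add1,r1:Mul1,r2:4,r3:4,r4:8
c3: issue MUL r2<-Mul2 | r0:Add1,r1:Mul1,r2:Mul2,r3:4,r4:8
c4: CDB Add1=-4; issue ADD r0<-Add1 | r0:Add1,r1:Mul1,r2:Mul2,r3:4,r4:8
c5: CDB Mul1=16; issue SUB r4<-Add2 | r0:Add1,r1:16,r2:Mul2,r3:4,r4:Add2
c6: issue ADD r4<-Add3 | r0:Add1,r1:16,r2:Mul2,r3:4,r4:Add3
c7: CDB Add1=12; issue MUL r2<-Mul1 | r0:12,r1:16,r2:Mul1,r3:4,r4:Add3
c8: stall | r0:12,r1:16,r2:Mul1,r3:4,r4:Add3
c9: CDB Add2=8; stall | r0:12,r1:16,r2:Mul1,r3:4,r4:Add3
c10: CDB Add3=16; stall | r0:12,r1:16,r2:Mul1,r3:4,r4:16
c11: CDB Mul1=64; issue MUL r1<-Mul1 | r0:12,r1:Mul1,r2:64,r3:4,r4:16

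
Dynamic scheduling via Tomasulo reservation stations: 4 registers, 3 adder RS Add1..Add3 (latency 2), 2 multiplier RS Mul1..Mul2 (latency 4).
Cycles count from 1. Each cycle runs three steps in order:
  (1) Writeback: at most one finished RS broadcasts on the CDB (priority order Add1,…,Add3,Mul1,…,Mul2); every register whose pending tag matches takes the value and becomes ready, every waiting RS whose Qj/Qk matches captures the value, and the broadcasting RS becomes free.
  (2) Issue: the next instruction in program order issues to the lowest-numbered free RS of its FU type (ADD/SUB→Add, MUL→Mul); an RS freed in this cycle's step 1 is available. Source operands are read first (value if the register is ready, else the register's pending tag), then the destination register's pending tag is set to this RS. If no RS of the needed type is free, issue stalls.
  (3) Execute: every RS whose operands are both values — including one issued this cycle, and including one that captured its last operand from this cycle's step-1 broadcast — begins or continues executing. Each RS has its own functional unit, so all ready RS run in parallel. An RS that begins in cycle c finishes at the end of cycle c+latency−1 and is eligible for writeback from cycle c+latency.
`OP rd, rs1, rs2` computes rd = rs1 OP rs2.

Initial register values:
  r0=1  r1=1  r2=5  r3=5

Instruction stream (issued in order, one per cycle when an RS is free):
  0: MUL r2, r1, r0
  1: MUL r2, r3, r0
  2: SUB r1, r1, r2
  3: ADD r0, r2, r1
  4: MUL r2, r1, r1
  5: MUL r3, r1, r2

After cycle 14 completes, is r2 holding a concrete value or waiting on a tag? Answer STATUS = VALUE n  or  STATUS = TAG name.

STATUS = VALUE 16

c1: issue MUL r2<-Mul1 | r0:1,r1:1,r2:Mul1,r3:5
c2: issue MUL r2<-Mul2 | r0:1,r1:1,r2:Mul2,r3:5
c3: issue SUB r1<-Add1 | r0:1,r1:Add1,r2:Mul2,r3:5
c4: issue ADD r0<-Add2 | r0:Add2,r1:Add1,r2:Mul2,r3:5
c5: CDB Mul1=1; issue MUL r2<-Mul1 | r0:Add2,r1:Add1,r2:Mul1,r3:5
c6: CDB Mul2=5; issue MUL r3<-Mul2 | r0:Add2,r1:Add1,r2:Mul1,r3:Mul2
c7: - | r0:Add2,r1:Add1,r2:Mul1,r3:Mul2
c8: CDB Add1=-4 | r0:Add2,r1:-4,r2:Mul1,r3:Mul2
c9: - | r0:Add2,r1:-4,r2:Mul1,r3:Mul2
c10: CDB Add2=1 | r0:1,r1:-4,r2:Mul1,r3:Mul2
c11: - | r0:1,r1:-4,r2:Mul1,r3:Mul2
c12: CDB Mul1=16 | r0:1,r1:-4,r2:16,r3:Mul2
c13: - | r0:1,r1:-4,r2:16,r3:Mul2
c14: - | r0:1,r1:-4,r2:16,r3:Mul2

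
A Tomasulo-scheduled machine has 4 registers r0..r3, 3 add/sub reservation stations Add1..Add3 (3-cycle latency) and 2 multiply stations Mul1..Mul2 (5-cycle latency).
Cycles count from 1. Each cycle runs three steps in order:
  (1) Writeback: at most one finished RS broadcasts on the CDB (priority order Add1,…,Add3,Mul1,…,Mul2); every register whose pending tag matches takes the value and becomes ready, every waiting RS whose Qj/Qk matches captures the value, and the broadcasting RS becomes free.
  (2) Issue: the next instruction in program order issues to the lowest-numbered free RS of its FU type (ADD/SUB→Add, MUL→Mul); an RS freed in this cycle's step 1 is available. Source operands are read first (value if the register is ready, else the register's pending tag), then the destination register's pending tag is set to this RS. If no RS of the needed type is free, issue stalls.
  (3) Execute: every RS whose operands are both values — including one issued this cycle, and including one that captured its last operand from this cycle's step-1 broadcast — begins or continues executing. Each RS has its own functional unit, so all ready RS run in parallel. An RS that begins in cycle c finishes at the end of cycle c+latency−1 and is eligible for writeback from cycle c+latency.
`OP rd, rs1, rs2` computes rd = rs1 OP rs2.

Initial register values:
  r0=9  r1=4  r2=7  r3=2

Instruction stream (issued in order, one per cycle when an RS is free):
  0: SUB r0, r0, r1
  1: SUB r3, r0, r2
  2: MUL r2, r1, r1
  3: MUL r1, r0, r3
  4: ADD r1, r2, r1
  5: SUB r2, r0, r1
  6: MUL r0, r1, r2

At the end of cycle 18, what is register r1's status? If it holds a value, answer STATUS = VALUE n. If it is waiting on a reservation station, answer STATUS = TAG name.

STATUS = VALUE 6

c1: issue SUB r0<-Add1 | r0:Add1,r1:4,r2:7,r3:2
c2: issue SUB r3<-Add2 | r0:Add1,r1:4,r2:7,r3:Add2
c3: issue MUL r2<-Mul1 | r0:Add1,r1:4,r2:Mul1,r3:Add2
c4: CDB Add1=5; issue MUL r1<-Mul2 | r0:5,r1:Mul2,r2:Mul1,r3:Add2
c5: issue ADD r1<-Add1 | r0:5,r1:Add1,r2:Mul1,r3:Add2
c6: issue SUB r2<-Add3 | r0:5,r1:Add1,r2:Add3,r3:Add2
c7: CDB Add2=-2; stall | r0:5,r1:Add1,r2:Add3,r3:-2
c8: CDB Mul1=16; issue MUL r0<-Mul1 | r0:Mul1,r1:Add1,r2:Add3,r3:-2
c9: - | r0:Mul1,r1:Add1,r2:Add3,r3:-2
c10: - | r0:Mul1,r1:Add1,r2:Add3,r3:-2
c11: - | r0:Mul1,r1:Add1,r2:Add3,r3:-2
c12: CDB Mul2=-10 | r0:Mul1,r1:Add1,r2:Add3,r3:-2
c13: - | r0:Mul1,r1:Add1,r2:Add3,r3:-2
c14: - | r0:Mul1,r1:Add1,r2:Add3,r3:-2
c15: CDB Add1=6 | r0:Mul1,r1:6,r2:Add3,r3:-2
c16: - | r0:Mul1,r1:6,r2:Add3,r3:-2
c17: - | r0:Mul1,r1:6,r2:Add3,r3:-2
c18: CDB Add3=-1 | r0:Mul1,r1:6,r2:-1,r3:-2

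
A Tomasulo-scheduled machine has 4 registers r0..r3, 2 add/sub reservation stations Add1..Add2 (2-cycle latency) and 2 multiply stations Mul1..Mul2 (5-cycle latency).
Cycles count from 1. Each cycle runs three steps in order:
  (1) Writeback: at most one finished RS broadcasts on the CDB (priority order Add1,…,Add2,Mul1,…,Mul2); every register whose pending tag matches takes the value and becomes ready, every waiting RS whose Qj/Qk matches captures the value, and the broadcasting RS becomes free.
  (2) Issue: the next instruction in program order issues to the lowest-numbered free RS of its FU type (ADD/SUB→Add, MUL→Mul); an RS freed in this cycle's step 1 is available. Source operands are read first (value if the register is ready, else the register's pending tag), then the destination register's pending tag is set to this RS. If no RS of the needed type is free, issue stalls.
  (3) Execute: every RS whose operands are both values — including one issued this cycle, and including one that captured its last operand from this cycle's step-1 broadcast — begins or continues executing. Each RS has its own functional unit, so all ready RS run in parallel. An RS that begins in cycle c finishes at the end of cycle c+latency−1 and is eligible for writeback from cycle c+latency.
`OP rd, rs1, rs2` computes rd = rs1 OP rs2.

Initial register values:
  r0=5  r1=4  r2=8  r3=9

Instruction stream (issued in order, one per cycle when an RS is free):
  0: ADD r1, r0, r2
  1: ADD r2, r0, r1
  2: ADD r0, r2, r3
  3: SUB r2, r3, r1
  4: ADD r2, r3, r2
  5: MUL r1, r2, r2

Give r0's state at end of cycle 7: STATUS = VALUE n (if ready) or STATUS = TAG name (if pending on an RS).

STATUS = VALUE 27

c1: issue ADD r1<-Add1 | r0:5,r1:Add1,r2:8,r3:9
c2: issue ADD r2<-Add2 | r0:5,r1:Add1,r2:Add2,r3:9
c3: CDB Add1=13; issue ADD r0<-Add1 | r0:Add1,r1:13,r2:Add2,r3:9
c4: stall | r0:Add1,r1:13,r2:Add2,r3:9
c5: CDB Add2=18; issue SUB r2<-Add2 | r0:Add1,r1:13,r2:Add2,r3:9
c6: stall | r0:Add1,r1:13,r2:Add2,r3:9
c7: CDB Add1=27; issue ADD r2<-Add1 | r0:27,r1:13,r2:Add1,r3:9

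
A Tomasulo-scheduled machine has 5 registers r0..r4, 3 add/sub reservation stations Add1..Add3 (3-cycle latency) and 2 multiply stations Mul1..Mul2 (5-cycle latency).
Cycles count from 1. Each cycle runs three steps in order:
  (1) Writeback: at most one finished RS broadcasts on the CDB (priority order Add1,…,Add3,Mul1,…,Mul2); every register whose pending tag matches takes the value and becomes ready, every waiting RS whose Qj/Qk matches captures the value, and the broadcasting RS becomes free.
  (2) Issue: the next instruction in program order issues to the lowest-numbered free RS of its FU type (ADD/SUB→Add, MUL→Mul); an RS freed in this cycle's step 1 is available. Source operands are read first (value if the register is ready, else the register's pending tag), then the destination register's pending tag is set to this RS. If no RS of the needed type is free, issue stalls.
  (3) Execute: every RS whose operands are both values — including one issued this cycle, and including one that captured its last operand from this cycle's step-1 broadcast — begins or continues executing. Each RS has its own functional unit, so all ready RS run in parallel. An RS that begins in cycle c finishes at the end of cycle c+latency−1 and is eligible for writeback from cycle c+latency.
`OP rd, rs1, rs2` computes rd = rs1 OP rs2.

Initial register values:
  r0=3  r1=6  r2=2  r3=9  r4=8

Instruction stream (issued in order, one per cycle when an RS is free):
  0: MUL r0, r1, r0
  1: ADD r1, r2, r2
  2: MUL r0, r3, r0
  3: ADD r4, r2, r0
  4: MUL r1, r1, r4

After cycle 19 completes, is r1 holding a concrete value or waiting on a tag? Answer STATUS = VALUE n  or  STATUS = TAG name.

c1: issue MUL r0<-Mul1 | r0:Mul1,r1:6,r2:2,r3:9,r4:8
c2: issue ADD r1<-Add1 | r0:Mul1,r1:Add1,r2:2,r3:9,r4:8
c3: issue MUL r0<-Mul2 | r0:Mul2,r1:Add1,r2:2,r3:9,r4:8
c4: issue ADD r4<-Add2 | r0:Mul2,r1:Add1,r2:2,r3:9,r4:Add2
c5: CDB Add1=4; stall | r0:Mul2,r1:4,r2:2,r3:9,r4:Add2
c6: CDB Mul1=18; issue MUL r1<-Mul1 | r0:Mul2,r1:Mul1,r2:2,r3:9,r4:Add2
c7: - | r0:Mul2,r1:Mul1,r2:2,r3:9,r4:Add2
c8: - | r0:Mul2,r1:Mul1,r2:2,r3:9,r4:Add2
c9: - | r0:Mul2,r1:Mul1,r2:2,r3:9,r4:Add2
c10: - | r0:Mul2,r1:Mul1,r2:2,r3:9,r4:Add2
c11: CDB Mul2=162 | r0:162,r1:Mul1,r2:2,r3:9,r4:Add2
c12: - | r0:162,r1:Mul1,r2:2,r3:9,r4:Add2
c13: - | r0:162,r1:Mul1,r2:2,r3:9,r4:Add2
c14: CDB Add2=164 | r0:162,r1:Mul1,r2:2,r3:9,r4:164
c15: - | r0:162,r1:Mul1,r2:2,r3:9,r4:164
c16: - | r0:162,r1:Mul1,r2:2,r3:9,r4:164
c17: - | r0:162,r1:Mul1,r2:2,r3:9,r4:164
c18: - | r0:162,r1:Mul1,r2:2,r3:9,r4:164
c19: CDB Mul1=656 | r0:162,r1:656,r2:2,r3:9,r4:164

STATUS = VALUE 656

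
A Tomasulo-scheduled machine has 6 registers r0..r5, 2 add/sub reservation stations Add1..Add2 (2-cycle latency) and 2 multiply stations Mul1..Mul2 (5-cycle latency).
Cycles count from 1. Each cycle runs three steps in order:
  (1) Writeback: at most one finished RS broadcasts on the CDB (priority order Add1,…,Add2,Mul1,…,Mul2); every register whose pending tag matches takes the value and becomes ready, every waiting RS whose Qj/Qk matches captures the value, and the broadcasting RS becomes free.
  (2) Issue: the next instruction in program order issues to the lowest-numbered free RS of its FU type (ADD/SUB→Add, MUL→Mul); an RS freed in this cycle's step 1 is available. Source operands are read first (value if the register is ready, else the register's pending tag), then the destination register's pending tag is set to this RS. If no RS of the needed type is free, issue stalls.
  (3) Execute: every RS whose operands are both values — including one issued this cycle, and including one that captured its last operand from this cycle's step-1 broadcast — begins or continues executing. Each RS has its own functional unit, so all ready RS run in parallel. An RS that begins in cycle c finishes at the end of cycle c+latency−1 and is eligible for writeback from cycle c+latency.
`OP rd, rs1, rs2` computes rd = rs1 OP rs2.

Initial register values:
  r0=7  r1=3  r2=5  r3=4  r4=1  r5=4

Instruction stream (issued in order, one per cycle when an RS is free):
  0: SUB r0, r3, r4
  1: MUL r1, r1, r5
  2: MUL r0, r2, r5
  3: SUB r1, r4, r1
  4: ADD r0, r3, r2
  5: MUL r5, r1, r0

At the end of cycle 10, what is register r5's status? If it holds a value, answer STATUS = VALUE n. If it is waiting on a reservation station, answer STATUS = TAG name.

STATUS = TAG Mul1

c1: issue SUB r0<-Add1 | r0:Add1,r1:3,r2:5,r3:4,r4:1,r5:4
c2: issue MUL r1<-Mul1 | r0:Add1,r1:Mul1,r2:5,r3:4,r4:1,r5:4
c3: CDB Add1=3; issue MUL r0<-Mul2 | r0:Mul2,r1:Mul1,r2:5,r3:4,r4:1,r5:4
c4: issue SUB r1<-Add1 | r0:Mul2,r1:Add1,r2:5,r3:4,r4:1,r5:4
c5: issue ADD r0<-Add2 | r0:Add2,r1:Add1,r2:5,r3:4,r4:1,r5:4
c6: stall | r0:Add2,r1:Add1,r2:5,r3:4,r4:1,r5:4
c7: CDB Add2=9; stall | r0:9,r1:Add1,r2:5,r3:4,r4:1,r5:4
c8: CDB Mul1=12; issue MUL r5<-Mul1 | r0:9,r1:Add1,r2:5,r3:4,r4:1,r5:Mul1
c9: CDB Mul2=20 | r0:9,r1:Add1,r2:5,r3:4,r4:1,r5:Mul1
c10: CDB Add1=-11 | r0:9,r1:-11,r2:5,r3:4,r4:1,r5:Mul1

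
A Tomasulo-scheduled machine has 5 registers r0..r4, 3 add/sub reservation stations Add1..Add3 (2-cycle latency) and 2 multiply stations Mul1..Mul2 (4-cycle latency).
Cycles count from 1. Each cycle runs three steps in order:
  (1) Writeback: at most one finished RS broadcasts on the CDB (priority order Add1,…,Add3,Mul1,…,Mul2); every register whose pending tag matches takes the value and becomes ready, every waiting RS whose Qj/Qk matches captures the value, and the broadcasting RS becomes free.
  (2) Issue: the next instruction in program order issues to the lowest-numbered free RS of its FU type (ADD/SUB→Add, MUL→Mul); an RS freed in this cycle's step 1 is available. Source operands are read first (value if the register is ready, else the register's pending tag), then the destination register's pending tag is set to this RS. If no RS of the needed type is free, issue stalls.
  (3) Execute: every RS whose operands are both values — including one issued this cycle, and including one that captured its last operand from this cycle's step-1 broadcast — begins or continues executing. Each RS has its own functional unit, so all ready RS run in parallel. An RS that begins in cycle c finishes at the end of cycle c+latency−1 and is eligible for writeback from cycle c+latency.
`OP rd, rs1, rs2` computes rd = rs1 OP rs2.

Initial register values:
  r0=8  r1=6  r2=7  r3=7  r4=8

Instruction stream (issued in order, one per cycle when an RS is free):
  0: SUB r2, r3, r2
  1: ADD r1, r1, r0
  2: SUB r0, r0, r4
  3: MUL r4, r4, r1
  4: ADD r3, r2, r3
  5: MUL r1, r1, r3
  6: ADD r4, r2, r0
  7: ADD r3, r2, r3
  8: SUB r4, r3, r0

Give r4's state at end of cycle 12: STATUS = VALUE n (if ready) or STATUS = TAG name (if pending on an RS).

STATUS = VALUE 7

  c1: issue SUB r2<-Add1  regs: r0:8,r1:6,r2:Add1,r3:7,r4:8
  c2: issue ADD r1<-Add2  regs: r0:8,r1:Add2,r2:Add1,r3:7,r4:8
  c3: CDB Add1=0; issue SUB r0<-Add1  regs: r0:Add1,r1:Add2,r2:0,r3:7,r4:8
  c4: CDB Add2=14; issue MUL r4<-Mul1  regs: r0:Add1,r1:14,r2:0,r3:7,r4:Mul1
  c5: CDB Add1=0; issue ADD r3<-Add1  regs: r0:0,r1:14,r2:0,r3:Add1,r4:Mul1
  c6: issue MUL r1<-Mul2  regs: r0:0,r1:Mul2,r2:0,r3:Add1,r4:Mul1
  c7: CDB Add1=7; issue ADD r4<-Add1  regs: r0:0,r1:Mul2,r2:0,r3:7,r4:Add1
  c8: CDB Mul1=112; issue ADD r3<-Add2  regs: r0:0,r1:Mul2,r2:0,r3:Add2,r4:Add1
  c9: CDB Add1=0; issue SUB r4<-Add1  regs: r0:0,r1:Mul2,r2:0,r3:Add2,r4:Add1
  c10: CDB Add2=7  regs: r0:0,r1:Mul2,r2:0,r3:7,r4:Add1
  c11: CDB Mul2=98  regs: r0:0,r1:98,r2:0,r3:7,r4:Add1
  c12: CDB Add1=7  regs: r0:0,r1:98,r2:0,r3:7,r4:7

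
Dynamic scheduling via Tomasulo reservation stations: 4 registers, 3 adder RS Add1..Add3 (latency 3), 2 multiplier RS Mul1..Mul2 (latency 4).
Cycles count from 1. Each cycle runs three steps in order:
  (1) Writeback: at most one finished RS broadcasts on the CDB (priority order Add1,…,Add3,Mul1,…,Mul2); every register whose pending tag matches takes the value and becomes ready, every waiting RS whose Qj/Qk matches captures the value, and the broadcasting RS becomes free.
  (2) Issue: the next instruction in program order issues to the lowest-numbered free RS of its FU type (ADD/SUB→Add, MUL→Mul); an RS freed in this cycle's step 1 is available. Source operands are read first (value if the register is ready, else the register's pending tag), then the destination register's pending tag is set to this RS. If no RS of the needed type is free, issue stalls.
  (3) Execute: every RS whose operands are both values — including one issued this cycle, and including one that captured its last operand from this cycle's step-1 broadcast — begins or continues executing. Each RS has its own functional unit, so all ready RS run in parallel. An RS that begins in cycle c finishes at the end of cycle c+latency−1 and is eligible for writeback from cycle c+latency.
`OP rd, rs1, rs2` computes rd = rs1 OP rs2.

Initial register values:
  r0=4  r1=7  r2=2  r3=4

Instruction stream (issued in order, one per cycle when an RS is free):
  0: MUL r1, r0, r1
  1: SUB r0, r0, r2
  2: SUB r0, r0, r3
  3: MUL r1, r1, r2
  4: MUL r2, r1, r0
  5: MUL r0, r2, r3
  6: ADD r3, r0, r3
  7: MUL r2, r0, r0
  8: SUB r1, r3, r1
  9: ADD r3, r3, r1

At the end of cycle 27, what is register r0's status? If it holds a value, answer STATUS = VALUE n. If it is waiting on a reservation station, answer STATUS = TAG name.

cycle 1: issue MUL r1<-Mul1 // r0:4,r1:Mul1,r2:2,r3:4
cycle 2: issue SUB r0<-Add1 // r0:Add1,r1:Mul1,r2:2,r3:4
cycle 3: issue SUB r0<-Add2 // r0:Add2,r1:Mul1,r2:2,r3:4
cycle 4: issue MUL r1<-Mul2 // r0:Add2,r1:Mul2,r2:2,r3:4
cycle 5: CDB Add1=2; stall // r0:Add2,r1:Mul2,r2:2,r3:4
cycle 6: CDB Mul1=28; issue MUL r2<-Mul1 // r0:Add2,r1:Mul2,r2:Mul1,r3:4
cycle 7: stall // r0:Add2,r1:Mul2,r2:Mul1,r3:4
cycle 8: CDB Add2=-2; stall // r0:-2,r1:Mul2,r2:Mul1,r3:4
cycle 9: stall // r0:-2,r1:Mul2,r2:Mul1,r3:4
cycle 10: CDB Mul2=56; issue MUL r0<-Mul2 // r0:Mul2,r1:56,r2:Mul1,r3:4
cycle 11: issue ADD r3<-Add1 // r0:Mul2,r1:56,r2:Mul1,r3:Add1
cycle 12: stall // r0:Mul2,r1:56,r2:Mul1,r3:Add1
cycle 13: stall // r0:Mul2,r1:56,r2:Mul1,r3:Add1
cycle 14: CDB Mul1=-112; issue MUL r2<-Mul1 // r0:Mul2,r1:56,r2:Mul1,r3:Add1
cycle 15: issue SUB r1<-Add2 // r0:Mul2,r1:Add2,r2:Mul1,r3:Add1
cycle 16: issue ADD r3<-Add3 // r0:Mul2,r1:Add2,r2:Mul1,r3:Add3
cycle 17: - // r0:Mul2,r1:Add2,r2:Mul1,r3:Add3
cycle 18: CDB Mul2=-448 // r0:-448,r1:Add2,r2:Mul1,r3:Add3
cycle 19: - // r0:-448,r1:Add2,r2:Mul1,r3:Add3
cycle 20: - // r0:-448,r1:Add2,r2:Mul1,r3:Add3
cycle 21: CDB Add1=-444 // r0:-448,r1:Add2,r2:Mul1,r3:Add3
cycle 22: CDB Mul1=200704 // r0:-448,r1:Add2,r2:200704,r3:Add3
cycle 23: - // r0:-448,r1:Add2,r2:200704,r3:Add3
cycle 24: CDB Add2=-500 // r0:-448,r1:-500,r2:200704,r3:Add3
cycle 25: - // r0:-448,r1:-500,r2:200704,r3:Add3
cycle 26: - // r0:-448,r1:-500,r2:200704,r3:Add3
cycle 27: CDB Add3=-944 // r0:-448,r1:-500,r2:200704,r3:-944

STATUS = VALUE -448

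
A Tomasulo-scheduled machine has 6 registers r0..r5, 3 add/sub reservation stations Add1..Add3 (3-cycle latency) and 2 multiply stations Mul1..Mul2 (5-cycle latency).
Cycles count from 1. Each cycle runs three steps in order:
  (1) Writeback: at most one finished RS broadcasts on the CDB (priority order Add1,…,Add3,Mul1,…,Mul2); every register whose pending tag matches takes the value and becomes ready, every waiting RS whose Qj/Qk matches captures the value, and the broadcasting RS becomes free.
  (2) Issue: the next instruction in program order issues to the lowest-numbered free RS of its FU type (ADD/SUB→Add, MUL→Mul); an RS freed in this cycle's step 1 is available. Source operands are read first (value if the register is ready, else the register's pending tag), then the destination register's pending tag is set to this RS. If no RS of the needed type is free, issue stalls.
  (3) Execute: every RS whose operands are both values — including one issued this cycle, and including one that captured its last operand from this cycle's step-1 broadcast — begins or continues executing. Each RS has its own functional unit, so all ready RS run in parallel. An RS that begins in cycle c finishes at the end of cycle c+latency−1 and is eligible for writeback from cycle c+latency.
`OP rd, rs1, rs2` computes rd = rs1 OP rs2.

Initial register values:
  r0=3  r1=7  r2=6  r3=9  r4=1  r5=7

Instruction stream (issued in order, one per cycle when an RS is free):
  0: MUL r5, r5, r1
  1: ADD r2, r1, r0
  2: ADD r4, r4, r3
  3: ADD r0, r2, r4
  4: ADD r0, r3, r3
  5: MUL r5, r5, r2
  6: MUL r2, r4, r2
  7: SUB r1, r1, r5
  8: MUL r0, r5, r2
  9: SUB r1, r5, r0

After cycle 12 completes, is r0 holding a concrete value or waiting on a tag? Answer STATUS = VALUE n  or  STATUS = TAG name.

cycle 1: issue MUL r5<-Mul1 // r0:3,r1:7,r2:6,r3:9,r4:1,r5:Mul1
cycle 2: issue ADD r2<-Add1 // r0:3,r1:7,r2:Add1,r3:9,r4:1,r5:Mul1
cycle 3: issue ADD r4<-Add2 // r0:3,r1:7,r2:Add1,r3:9,r4:Add2,r5:Mul1
cycle 4: issue ADD r0<-Add3 // r0:Add3,r1:7,r2:Add1,r3:9,r4:Add2,r5:Mul1
cycle 5: CDB Add1=10; issue ADD r0<-Add1 // r0:Add1,r1:7,r2:10,r3:9,r4:Add2,r5:Mul1
cycle 6: CDB Add2=10; issue MUL r5<-Mul2 // r0:Add1,r1:7,r2:10,r3:9,r4:10,r5:Mul2
cycle 7: CDB Mul1=49; issue MUL r2<-Mul1 // r0:Add1,r1:7,r2:Mul1,r3:9,r4:10,r5:Mul2
cycle 8: CDB Add1=18; issue SUB r1<-Add1 // r0:18,r1:Add1,r2:Mul1,r3:9,r4:10,r5:Mul2
cycle 9: CDB Add3=20; stall // r0:18,r1:Add1,r2:Mul1,r3:9,r4:10,r5:Mul2
cycle 10: stall // r0:18,r1:Add1,r2:Mul1,r3:9,r4:10,r5:Mul2
cycle 11: stall // r0:18,r1:Add1,r2:Mul1,r3:9,r4:10,r5:Mul2
cycle 12: CDB Mul1=100; issue MUL r0<-Mul1 // r0:Mul1,r1:Add1,r2:100,r3:9,r4:10,r5:Mul2

STATUS = TAG Mul1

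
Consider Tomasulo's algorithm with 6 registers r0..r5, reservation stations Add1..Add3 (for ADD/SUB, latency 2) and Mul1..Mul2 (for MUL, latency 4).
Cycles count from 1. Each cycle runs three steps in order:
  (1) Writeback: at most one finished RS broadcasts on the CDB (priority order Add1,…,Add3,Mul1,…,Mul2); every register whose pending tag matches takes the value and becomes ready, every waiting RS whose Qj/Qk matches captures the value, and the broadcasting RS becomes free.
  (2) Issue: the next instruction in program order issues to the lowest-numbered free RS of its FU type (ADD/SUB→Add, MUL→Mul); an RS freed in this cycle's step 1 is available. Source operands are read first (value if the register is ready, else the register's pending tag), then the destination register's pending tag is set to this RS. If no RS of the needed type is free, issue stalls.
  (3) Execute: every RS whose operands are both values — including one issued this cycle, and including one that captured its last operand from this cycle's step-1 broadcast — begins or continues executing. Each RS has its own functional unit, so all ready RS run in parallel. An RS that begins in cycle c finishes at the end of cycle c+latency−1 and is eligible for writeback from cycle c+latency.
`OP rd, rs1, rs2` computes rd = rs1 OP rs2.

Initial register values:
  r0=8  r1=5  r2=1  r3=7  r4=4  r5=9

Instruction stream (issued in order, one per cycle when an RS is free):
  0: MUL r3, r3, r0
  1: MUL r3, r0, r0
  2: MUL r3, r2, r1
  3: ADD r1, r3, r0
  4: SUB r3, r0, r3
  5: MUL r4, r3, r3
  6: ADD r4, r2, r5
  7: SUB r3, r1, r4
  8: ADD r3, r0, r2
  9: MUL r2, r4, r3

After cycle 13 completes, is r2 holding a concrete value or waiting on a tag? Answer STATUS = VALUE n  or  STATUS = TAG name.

STATUS = TAG Mul1

  c1: issue MUL r3<-Mul1  regs: r0:8,r1:5,r2:1,r3:Mul1,r4:4,r5:9
  c2: issue MUL r3<-Mul2  regs: r0:8,r1:5,r2:1,r3:Mul2,r4:4,r5:9
  c3: stall  regs: r0:8,r1:5,r2:1,r3:Mul2,r4:4,r5:9
  c4: stall  regs: r0:8,r1:5,r2:1,r3:Mul2,r4:4,r5:9
  c5: CDB Mul1=56; issue MUL r3<-Mul1  regs: r0:8,r1:5,r2:1,r3:Mul1,r4:4,r5:9
  c6: CDB Mul2=64; issue ADD r1<-Add1  regs: r0:8,r1:Add1,r2:1,r3:Mul1,r4:4,r5:9
  c7: issue SUB r3<-Add2  regs: r0:8,r1:Add1,r2:1,r3:Add2,r4:4,r5:9
  c8: issue MUL r4<-Mul2  regs: r0:8,r1:Add1,r2:1,r3:Add2,r4:Mul2,r5:9
  c9: CDB Mul1=5; issue ADD r4<-Add3  regs: r0:8,r1:Add1,r2:1,r3:Add2,r4:Add3,r5:9
  c10: stall  regs: r0:8,r1:Add1,r2:1,r3:Add2,r4:Add3,r5:9
  c11: CDB Add1=13; issue SUB r3<-Add1  regs: r0:8,r1:13,r2:1,r3:Add1,r4:Add3,r5:9
  c12: CDB Add2=3; issue ADD r3<-Add2  regs: r0:8,r1:13,r2:1,r3:Add2,r4:Add3,r5:9
  c13: CDB Add3=10; issue MUL r2<-Mul1  regs: r0:8,r1:13,r2:Mul1,r3:Add2,r4:10,r5:9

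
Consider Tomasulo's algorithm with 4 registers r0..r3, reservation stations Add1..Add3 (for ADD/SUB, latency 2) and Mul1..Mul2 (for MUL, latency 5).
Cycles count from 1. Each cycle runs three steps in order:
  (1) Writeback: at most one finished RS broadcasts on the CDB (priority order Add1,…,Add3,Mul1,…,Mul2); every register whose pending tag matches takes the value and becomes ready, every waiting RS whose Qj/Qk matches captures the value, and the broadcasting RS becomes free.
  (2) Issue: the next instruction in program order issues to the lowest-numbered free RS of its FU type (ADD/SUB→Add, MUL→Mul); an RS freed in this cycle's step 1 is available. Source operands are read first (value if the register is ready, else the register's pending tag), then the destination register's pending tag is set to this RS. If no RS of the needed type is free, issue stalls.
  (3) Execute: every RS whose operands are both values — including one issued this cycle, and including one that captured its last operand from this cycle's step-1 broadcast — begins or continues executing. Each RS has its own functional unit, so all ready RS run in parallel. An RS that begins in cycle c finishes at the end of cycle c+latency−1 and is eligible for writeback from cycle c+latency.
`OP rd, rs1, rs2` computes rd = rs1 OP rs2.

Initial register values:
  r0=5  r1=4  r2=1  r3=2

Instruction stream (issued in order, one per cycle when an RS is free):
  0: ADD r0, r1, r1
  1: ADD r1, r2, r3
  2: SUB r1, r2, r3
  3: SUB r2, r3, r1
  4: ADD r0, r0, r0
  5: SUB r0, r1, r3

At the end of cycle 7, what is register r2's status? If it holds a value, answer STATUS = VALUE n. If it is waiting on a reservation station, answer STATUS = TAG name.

  c1: issue ADD r0<-Add1  regs: r0:Add1,r1:4,r2:1,r3:2
  c2: issue ADD r1<-Add2  regs: r0:Add1,r1:Add2,r2:1,r3:2
  c3: CDB Add1=8; issue SUB r1<-Add1  regs: r0:8,r1:Add1,r2:1,r3:2
  c4: CDB Add2=3; issue SUB r2<-Add2  regs: r0:8,r1:Add1,r2:Add2,r3:2
  c5: CDB Add1=-1; issue ADD r0<-Add1  regs: r0:Add1,r1:-1,r2:Add2,r3:2
  c6: issue SUB r0<-Add3  regs: r0:Add3,r1:-1,r2:Add2,r3:2
  c7: CDB Add1=16  regs: r0:Add3,r1:-1,r2:Add2,r3:2

STATUS = TAG Add2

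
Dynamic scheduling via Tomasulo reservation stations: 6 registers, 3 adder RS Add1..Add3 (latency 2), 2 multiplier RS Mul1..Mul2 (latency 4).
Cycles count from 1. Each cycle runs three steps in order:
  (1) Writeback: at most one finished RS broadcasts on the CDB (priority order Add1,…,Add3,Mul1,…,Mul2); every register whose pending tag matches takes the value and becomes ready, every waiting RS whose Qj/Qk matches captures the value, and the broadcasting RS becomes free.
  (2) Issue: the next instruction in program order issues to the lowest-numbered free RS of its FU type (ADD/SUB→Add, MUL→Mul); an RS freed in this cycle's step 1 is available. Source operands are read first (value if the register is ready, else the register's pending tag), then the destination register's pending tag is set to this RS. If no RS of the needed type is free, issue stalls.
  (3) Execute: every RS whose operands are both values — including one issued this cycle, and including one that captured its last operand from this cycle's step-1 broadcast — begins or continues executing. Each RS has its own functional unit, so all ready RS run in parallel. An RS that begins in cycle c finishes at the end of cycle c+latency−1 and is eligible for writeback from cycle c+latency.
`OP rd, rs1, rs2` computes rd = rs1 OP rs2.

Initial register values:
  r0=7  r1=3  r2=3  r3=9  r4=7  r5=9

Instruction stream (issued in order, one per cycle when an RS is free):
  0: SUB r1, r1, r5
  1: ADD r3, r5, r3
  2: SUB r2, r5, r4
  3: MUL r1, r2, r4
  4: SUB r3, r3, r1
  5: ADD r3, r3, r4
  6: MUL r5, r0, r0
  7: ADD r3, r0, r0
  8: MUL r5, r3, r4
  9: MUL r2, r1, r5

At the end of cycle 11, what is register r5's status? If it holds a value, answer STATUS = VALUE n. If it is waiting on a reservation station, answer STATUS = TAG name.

STATUS = TAG Mul1

c1: issue SUB r1<-Add1 | r0:7,r1:Add1,r2:3,r3:9,r4:7,r5:9
c2: issue ADD r3<-Add2 | r0:7,r1:Add1,r2:3,r3:Add2,r4:7,r5:9
c3: CDB Add1=-6; issue SUB r2<-Add1 | r0:7,r1:-6,r2:Add1,r3:Add2,r4:7,r5:9
c4: CDB Add2=18; issue MUL r1<-Mul1 | r0:7,r1:Mul1,r2:Add1,r3:18,r4:7,r5:9
c5: CDB Add1=2; issue SUB r3<-Add1 | r0:7,r1:Mul1,r2:2,r3:Add1,r4:7,r5:9
c6: issue ADD r3<-Add2 | r0:7,r1:Mul1,r2:2,r3:Add2,r4:7,r5:9
c7: issue MUL r5<-Mul2 | r0:7,r1:Mul1,r2:2,r3:Add2,r4:7,r5:Mul2
c8: issue ADD r3<-Add3 | r0:7,r1:Mul1,r2:2,r3:Add3,r4:7,r5:Mul2
c9: CDB Mul1=14; issue MUL r5<-Mul1 | r0:7,r1:14,r2:2,r3:Add3,r4:7,r5:Mul1
c10: CDB Add3=14; stall | r0:7,r1:14,r2:2,r3:14,r4:7,r5:Mul1
c11: CDB Add1=4; stall | r0:7,r1:14,r2:2,r3:14,r4:7,r5:Mul1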